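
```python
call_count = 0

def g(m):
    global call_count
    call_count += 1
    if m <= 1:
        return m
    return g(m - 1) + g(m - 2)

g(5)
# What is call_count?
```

Calls(m) = 1 + Calls(m-1) + Calls(m-2); Calls(0)=Calls(1)=1. For m=5 this gives 15.

Answer: 15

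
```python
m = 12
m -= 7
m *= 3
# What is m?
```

Trace:
`m = 12` → m = 12
`m -= 7` → m = 5
`m *= 3` → m = 15
So m = 15

Answer: 15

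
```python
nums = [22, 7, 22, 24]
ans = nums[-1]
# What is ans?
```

Trace:
`nums = [22, 7, 22, 24]` → nums = [22, 7, 22, 24]
`ans = nums[-1]` → ans = 24
So ans = 24

Answer: 24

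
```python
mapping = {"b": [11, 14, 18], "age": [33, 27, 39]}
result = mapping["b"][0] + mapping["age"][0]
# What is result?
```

Trace:
`mapping = {"b": [11, 14, 18], "age": [33, 27, 39]}` → mapping = {'b': [11, 14, 18], 'age': [33, 27, 39]}
`result = mapping["b"][0] + mapping["age"][0]` → result = 44
So result = 44

Answer: 44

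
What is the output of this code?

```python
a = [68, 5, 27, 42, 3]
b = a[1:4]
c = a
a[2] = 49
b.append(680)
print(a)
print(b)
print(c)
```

Key concept: slice vs alias.
Step by step:
`a = [68, 5, 27, 42, 3]` → a = [68, 5, 27, 42, 3]
`b = a[1:4]` → b = [5, 27, 42]
`c = a` → c = [68, 5, 27, 42, 3] (same object as a)
`a[2] = 49` → a = [68, 5, 49, 42, 3] (same object as c); c = [68, 5, 49, 42, 3] (same object as a)
`b.append(680)` → b = [5, 27, 42, 680]
`print(a)` → prints [68, 5, 49, 42, 3]
`print(b)` → prints [5, 27, 42, 680]
`print(c)` → prints [68, 5, 49, 42, 3]

Answer:
[68, 5, 49, 42, 3]
[5, 27, 42, 680]
[68, 5, 49, 42, 3]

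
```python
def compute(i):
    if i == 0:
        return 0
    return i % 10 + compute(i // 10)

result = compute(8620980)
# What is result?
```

Sum of digits of 8620980: 0 + 8 + 9 + 0 + 2 + 6 + 8 = 33

Answer: 33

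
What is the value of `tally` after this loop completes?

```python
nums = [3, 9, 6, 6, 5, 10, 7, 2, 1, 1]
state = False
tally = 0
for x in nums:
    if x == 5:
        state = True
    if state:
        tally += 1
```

Count elements after first 5 in [3, 9, 6, 6, 5, 10, 7, 2, 1, 1]
`tally` takes the values: 0 → 1 → 2 → 3 → 4 → 5 → 6

Answer: 6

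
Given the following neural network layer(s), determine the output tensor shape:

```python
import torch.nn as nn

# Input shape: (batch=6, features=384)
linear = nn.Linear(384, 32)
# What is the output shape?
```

Input: (6, 384) -> Output: (6, 32)

Answer: (6, 32)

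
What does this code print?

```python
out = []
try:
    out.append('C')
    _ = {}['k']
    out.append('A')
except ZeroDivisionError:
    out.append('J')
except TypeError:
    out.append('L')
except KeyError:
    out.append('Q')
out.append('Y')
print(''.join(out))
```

Execution trace: 'C' (try body) → 'Q' (except KeyError) → 'Y' (after the try/except). Output: CQY

Answer: CQY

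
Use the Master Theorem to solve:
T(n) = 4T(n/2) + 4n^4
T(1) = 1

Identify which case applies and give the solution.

a=4, b=2, f(n)=4n^4. log_2(4) = 2. Since c=4 > 2 and the regularity condition holds (4(n/2)^4 = (4/2^4)n^4 with 4/2^4 < 1), Case 3 applies: T(n) = Θ(f(n)) = O(n^4).

Answer: O(n^4) - Case 3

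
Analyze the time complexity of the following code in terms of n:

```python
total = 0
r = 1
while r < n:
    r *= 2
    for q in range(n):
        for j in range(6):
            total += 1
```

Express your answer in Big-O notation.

Each loop level contributes: log n × n × 1. Multiplying the contributions gives O(n log n).

Answer: O(n log n)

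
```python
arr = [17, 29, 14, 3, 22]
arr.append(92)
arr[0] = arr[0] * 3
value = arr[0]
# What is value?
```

Trace:
`arr = [17, 29, 14, 3, 22]` → arr = [17, 29, 14, 3, 22]
`arr.append(92)` → arr = [17, 29, 14, 3, 22, 92]
`arr[0] = arr[0] * 3` → arr = [51, 29, 14, 3, 22, 92]
`value = arr[0]` → value = 51
So value = 51

Answer: 51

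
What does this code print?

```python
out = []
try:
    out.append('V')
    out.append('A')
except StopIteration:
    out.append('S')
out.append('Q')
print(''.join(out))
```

Execution trace: 'V' (try body) → 'A' (try body, no exception) → 'Q' (after the try/except). Output: VAQ

Answer: VAQ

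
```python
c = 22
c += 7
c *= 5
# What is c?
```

Trace:
`c = 22` → c = 22
`c += 7` → c = 29
`c *= 5` → c = 145
So c = 145

Answer: 145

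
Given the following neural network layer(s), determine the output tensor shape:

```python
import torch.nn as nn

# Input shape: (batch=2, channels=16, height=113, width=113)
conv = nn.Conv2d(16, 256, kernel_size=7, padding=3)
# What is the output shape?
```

Input: (2, 16, 113, 113) -> Output: (2, 256, 113, 113)

Answer: (2, 256, 113, 113)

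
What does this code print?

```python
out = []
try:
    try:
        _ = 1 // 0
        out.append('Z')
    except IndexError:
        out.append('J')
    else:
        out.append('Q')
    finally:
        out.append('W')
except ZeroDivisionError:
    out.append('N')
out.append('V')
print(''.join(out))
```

Execution trace: 'W' (finally) → 'N' (outer except ZeroDivisionError) → 'V' (after the try/except). Output: WNV

Answer: WNV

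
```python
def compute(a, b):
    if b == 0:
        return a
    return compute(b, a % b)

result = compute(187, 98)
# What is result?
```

compute(187, 98) -> compute(98, 89) -> compute(89, 9) -> compute(9, 8) -> compute(8, 1) -> compute(1, 0) -> 1

Answer: 1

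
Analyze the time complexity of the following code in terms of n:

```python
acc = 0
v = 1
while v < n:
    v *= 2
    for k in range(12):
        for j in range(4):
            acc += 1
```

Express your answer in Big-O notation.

Each loop level contributes: log n × 1 × 1. Multiplying the contributions gives O(log n).

Answer: O(log n)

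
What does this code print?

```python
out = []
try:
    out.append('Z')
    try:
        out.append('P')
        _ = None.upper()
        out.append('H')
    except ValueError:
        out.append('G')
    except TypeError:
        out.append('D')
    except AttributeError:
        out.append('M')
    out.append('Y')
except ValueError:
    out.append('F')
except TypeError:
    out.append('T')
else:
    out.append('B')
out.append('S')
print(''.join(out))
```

Execution trace: 'Z' (try body) → 'P' (inner try body) → 'M' (inner except AttributeError) → 'Y' (try body, no exception) → 'B' (else) → 'S' (after the try/except). Output: ZPMYBS

Answer: ZPMYBS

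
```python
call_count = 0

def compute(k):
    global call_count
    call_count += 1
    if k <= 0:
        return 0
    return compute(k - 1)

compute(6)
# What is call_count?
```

Linear recursion stepping by 1: 7 calls from k=6 down to ≤0.

Answer: 7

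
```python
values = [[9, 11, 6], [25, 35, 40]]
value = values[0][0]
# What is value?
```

Trace:
`values = [[9, 11, 6], [25, 35, 40]]` → values = [[9, 11, 6], [25, 35, 40]]
`value = values[0][0]` → value = 9
So value = 9

Answer: 9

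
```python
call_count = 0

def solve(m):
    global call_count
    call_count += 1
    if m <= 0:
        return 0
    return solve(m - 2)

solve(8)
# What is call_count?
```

Linear recursion stepping by 2: 5 calls from m=8 down to ≤0.

Answer: 5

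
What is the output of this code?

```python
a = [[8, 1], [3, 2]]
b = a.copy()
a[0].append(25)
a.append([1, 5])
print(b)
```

Key concept: shallow copy with nested lists.
Step by step:
`a = [[8, 1], [3, 2]]` → a = [[8, 1], [3, 2]]
`b = a.copy()` → b = [[8, 1], [3, 2]]
`a[0].append(25)` → a = [[8, 1, 25], [3, 2]]; b = [[8, 1, 25], [3, 2]]
`a.append([1, 5])` → a = [[8, 1, 25], [3, 2], [1, 5]]
`print(b)` → prints [[8, 1, 25], [3, 2]]

Answer: [[8, 1, 25], [3, 2]]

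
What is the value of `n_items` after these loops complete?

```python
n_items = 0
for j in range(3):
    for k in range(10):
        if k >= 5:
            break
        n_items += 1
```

Inner breaks at 5, outer runs 3 times
`n_items` takes the values: 0 → 1 → 2 → 3 → 4 → 5 → 6 → 7 → 8 → 9 → 10 → 11 → 12 → 13 → 14 → 15

Answer: 15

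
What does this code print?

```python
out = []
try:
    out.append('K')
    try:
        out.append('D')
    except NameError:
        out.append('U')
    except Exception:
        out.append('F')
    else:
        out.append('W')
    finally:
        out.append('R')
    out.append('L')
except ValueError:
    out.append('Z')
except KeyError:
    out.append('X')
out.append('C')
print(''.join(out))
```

Execution trace: 'K' (try body) → 'D' (inner try body, no exception) → 'W' (inner else) → 'R' (inner finally) → 'L' (try body, no exception) → 'C' (after the try/except). Output: KDWRLC

Answer: KDWRLC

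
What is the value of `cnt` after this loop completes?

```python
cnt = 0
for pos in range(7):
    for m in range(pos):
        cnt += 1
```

Triangle number: 0+1+2+...+6
`cnt` takes the values: 0 → 1 → 2 → 3 → 4 → 5 → 6 → 7 → 8 → 9 → 10 → 11 → 12 → 13 → 14 → 15 → 16 → 17 → 18 → 19 → 20 → 21

Answer: 21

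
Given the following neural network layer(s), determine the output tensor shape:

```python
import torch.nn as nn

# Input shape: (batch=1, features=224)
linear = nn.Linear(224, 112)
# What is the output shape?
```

Input: (1, 224) -> Output: (1, 112)

Answer: (1, 112)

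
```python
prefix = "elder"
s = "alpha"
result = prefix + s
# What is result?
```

Trace:
`prefix = "elder"` → prefix = 'elder'
`s = "alpha"` → s = 'alpha'
`result = prefix + s` → result = 'elderalpha'
So result = 'elderalpha'

Answer: 'elderalpha'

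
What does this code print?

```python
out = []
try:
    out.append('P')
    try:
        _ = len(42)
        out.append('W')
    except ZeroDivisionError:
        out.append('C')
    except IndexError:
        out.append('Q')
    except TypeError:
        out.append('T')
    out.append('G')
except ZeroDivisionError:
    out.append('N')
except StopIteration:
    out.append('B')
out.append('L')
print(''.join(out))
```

Execution trace: 'P' (try body) → 'T' (inner except TypeError) → 'G' (try body, no exception) → 'L' (after the try/except). Output: PTGL

Answer: PTGL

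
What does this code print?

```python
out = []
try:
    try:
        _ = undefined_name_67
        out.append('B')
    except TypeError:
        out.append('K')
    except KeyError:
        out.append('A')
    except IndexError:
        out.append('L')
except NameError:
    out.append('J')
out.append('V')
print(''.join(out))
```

Execution trace: 'J' (outer except NameError) → 'V' (after the try/except). Output: JV

Answer: JV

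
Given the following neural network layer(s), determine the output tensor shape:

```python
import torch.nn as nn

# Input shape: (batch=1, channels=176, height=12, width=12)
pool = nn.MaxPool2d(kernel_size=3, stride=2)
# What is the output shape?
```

Input: (1, 176, 12, 12) -> Output: (1, 176, 5, 5)

Answer: (1, 176, 5, 5)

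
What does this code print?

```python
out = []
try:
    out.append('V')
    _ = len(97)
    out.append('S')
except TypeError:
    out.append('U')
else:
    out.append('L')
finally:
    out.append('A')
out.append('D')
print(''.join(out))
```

Execution trace: 'V' (try body) → 'U' (except TypeError) → 'A' (finally) → 'D' (after the try/except). Output: VUAD

Answer: VUAD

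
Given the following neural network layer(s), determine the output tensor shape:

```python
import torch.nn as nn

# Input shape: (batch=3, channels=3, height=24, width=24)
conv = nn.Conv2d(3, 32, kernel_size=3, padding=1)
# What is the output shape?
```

Input: (3, 3, 24, 24) -> Output: (3, 32, 24, 24)

Answer: (3, 32, 24, 24)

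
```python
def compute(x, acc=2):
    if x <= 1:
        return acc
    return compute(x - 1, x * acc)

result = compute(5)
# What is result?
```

Accumulator trace (n, acc): (5, 2) -> (4, 10) -> (3, 40) -> (2, 120) -> (1, 240) -> return 240

Answer: 240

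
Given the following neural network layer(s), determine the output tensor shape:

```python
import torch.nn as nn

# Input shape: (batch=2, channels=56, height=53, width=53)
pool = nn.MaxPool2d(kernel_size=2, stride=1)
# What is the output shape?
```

Input: (2, 56, 53, 53) -> Output: (2, 56, 52, 52)

Answer: (2, 56, 52, 52)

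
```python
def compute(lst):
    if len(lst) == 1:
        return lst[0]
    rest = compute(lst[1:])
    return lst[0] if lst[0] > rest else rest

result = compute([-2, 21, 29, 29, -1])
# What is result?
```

Recursive max over [-2, 21, 29, 29, -1] = 29

Answer: 29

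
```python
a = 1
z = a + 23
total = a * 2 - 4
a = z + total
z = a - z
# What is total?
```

Trace:
`a = 1` → a = 1
`z = a + 23` → z = 24
`total = a * 2 - 4` → total = -2
`a = z + total` → a = 22
`z = a - z` → z = -2
So total = -2

Answer: -2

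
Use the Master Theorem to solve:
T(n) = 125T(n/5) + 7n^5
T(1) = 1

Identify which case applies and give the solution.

a=125, b=5, f(n)=7n^5. log_5(125) = 3. Since c=5 > 3 and the regularity condition holds (125(n/5)^5 = (125/5^5)n^5 with 125/5^5 < 1), Case 3 applies: T(n) = Θ(f(n)) = O(n^5).

Answer: O(n^5) - Case 3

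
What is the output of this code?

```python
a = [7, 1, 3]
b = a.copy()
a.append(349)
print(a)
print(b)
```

Key concept: list.copy() creates independent copy.
Step by step:
`a = [7, 1, 3]` → a = [7, 1, 3]
`b = a.copy()` → b = [7, 1, 3]
`a.append(349)` → a = [7, 1, 3, 349]
`print(a)` → prints [7, 1, 3, 349]
`print(b)` → prints [7, 1, 3]

Answer:
[7, 1, 3, 349]
[7, 1, 3]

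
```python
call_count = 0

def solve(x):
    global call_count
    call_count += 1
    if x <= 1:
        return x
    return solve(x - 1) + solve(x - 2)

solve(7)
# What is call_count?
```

Calls(x) = 1 + Calls(x-1) + Calls(x-2); Calls(0)=Calls(1)=1. For x=7 this gives 41.

Answer: 41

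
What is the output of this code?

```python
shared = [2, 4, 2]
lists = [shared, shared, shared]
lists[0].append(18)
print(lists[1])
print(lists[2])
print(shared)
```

Key concept: list of same reference.
Step by step:
`shared = [2, 4, 2]` → shared = [2, 4, 2]
`lists = [shared, shared, shared]` → lists = [[2, 4, 2], [2, 4, 2], [2, 4, 2]]
`lists[0].append(18)` → shared = [2, 4, 2, 18]; lists = [[2, 4, 2, 18], [2, 4, 2, 18], [2, 4, 2, 18]]
`print(lists[1])` → prints [2, 4, 2, 18]
`print(lists[2])` → prints [2, 4, 2, 18]
`print(shared)` → prints [2, 4, 2, 18]

Answer:
[2, 4, 2, 18]
[2, 4, 2, 18]
[2, 4, 2, 18]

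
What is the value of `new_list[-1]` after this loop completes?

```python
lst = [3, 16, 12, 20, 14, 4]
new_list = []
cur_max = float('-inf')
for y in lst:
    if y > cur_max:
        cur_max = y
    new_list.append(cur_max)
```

Running max ends at 20
`new_list` takes the values: [] → [3] → [3, 16] → [3, 16, 16] → [3, 16, 16, 20] → [3, 16, 16, 20, 20] → [3, 16, 16, 20, 20, 20]
So `new_list[-1]` = 20

Answer: 20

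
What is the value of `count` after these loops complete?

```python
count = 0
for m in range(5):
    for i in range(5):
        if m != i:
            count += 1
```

5² - 5 (exclude diagonal)
`count` takes the values: 0 → 1 → 2 → 3 → 4 → 5 → 6 → 7 → 8 → 9 → 10 → 11 → 12 → 13 → 14 → 15 → 16 → 17 → 18 → 19 → 20

Answer: 20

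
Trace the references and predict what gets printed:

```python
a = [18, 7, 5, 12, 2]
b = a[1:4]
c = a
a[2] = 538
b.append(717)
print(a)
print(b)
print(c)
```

Key concept: slice vs alias.
Step by step:
`a = [18, 7, 5, 12, 2]` → a = [18, 7, 5, 12, 2]
`b = a[1:4]` → b = [7, 5, 12]
`c = a` → c = [18, 7, 5, 12, 2] (same object as a)
`a[2] = 538` → a = [18, 7, 538, 12, 2] (same object as c); c = [18, 7, 538, 12, 2] (same object as a)
`b.append(717)` → b = [7, 5, 12, 717]
`print(a)` → prints [18, 7, 538, 12, 2]
`print(b)` → prints [7, 5, 12, 717]
`print(c)` → prints [18, 7, 538, 12, 2]

Answer:
[18, 7, 538, 12, 2]
[7, 5, 12, 717]
[18, 7, 538, 12, 2]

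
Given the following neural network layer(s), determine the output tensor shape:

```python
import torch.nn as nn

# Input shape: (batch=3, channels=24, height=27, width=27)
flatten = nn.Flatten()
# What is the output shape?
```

Input: (3, 24, 27, 27) -> Output: (3, 17496)

Answer: (3, 17496)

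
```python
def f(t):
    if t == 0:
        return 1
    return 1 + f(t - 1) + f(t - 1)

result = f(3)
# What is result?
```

f(t) = 1 + 2·f(t-1), f(0)=1. Closed form: (1+1)·2^3 - 1 = 15.

Answer: 15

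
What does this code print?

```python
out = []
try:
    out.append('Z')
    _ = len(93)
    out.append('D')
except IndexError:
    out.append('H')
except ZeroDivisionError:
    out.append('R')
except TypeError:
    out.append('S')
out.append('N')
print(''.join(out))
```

Execution trace: 'Z' (try body) → 'S' (except TypeError) → 'N' (after the try/except). Output: ZSN

Answer: ZSN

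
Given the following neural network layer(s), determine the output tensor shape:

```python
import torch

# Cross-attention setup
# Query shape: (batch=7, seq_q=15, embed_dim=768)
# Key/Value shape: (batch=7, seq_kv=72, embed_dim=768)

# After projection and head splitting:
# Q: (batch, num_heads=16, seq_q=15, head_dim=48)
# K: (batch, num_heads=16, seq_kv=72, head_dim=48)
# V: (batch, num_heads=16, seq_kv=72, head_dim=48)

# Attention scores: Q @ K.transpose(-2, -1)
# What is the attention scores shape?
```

Input: (7, 15, 768) -> Output: (7, 16, 15, 72)

Answer: (7, 16, 15, 72)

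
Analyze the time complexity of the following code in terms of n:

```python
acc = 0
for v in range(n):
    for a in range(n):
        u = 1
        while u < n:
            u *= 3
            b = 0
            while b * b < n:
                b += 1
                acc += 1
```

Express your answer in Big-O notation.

Each loop level contributes: n × n × log n × √n. Multiplying the contributions gives O(n^2√n log n).

Answer: O(n^2√n log n)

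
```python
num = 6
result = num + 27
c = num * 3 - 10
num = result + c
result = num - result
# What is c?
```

Trace:
`num = 6` → num = 6
`result = num + 27` → result = 33
`c = num * 3 - 10` → c = 8
`num = result + c` → num = 41
`result = num - result` → result = 8
So c = 8

Answer: 8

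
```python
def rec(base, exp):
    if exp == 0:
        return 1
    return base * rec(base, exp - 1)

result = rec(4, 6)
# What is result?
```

rec(4, 6) = 4 * 4 * 4 * 4 * 4 * 4 = 4096

Answer: 4096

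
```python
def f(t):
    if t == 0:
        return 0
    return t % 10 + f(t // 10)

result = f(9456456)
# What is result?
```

Sum of digits of 9456456: 6 + 5 + 4 + 6 + 5 + 4 + 9 = 39

Answer: 39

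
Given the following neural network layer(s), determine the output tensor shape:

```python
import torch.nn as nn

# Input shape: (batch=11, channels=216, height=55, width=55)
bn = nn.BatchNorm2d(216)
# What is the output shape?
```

Input: (11, 216, 55, 55) -> Output: (11, 216, 55, 55)

Answer: (11, 216, 55, 55)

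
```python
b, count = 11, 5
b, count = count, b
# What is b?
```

Trace:
`b, count = 11, 5` → b = 11; count = 5
`b, count = count, b` → b = 5; count = 11
So b = 5

Answer: 5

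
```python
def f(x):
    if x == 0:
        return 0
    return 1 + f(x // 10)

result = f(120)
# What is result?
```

Count of digits of 120: 3

Answer: 3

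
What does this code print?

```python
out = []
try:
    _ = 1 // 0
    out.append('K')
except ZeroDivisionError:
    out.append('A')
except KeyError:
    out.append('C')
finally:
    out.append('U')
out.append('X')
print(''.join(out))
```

Execution trace: 'A' (except ZeroDivisionError) → 'U' (finally) → 'X' (after the try/except). Output: AUX

Answer: AUX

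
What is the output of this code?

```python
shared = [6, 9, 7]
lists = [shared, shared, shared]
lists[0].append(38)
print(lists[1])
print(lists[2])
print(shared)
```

Key concept: list of same reference.
Step by step:
`shared = [6, 9, 7]` → shared = [6, 9, 7]
`lists = [shared, shared, shared]` → lists = [[6, 9, 7], [6, 9, 7], [6, 9, 7]]
`lists[0].append(38)` → shared = [6, 9, 7, 38]; lists = [[6, 9, 7, 38], [6, 9, 7, 38], [6, 9, 7, 38]]
`print(lists[1])` → prints [6, 9, 7, 38]
`print(lists[2])` → prints [6, 9, 7, 38]
`print(shared)` → prints [6, 9, 7, 38]

Answer:
[6, 9, 7, 38]
[6, 9, 7, 38]
[6, 9, 7, 38]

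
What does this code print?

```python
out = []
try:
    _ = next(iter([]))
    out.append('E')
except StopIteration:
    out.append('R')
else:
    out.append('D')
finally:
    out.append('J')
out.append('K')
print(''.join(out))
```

Execution trace: 'R' (except StopIteration) → 'J' (finally) → 'K' (after the try/except). Output: RJK

Answer: RJK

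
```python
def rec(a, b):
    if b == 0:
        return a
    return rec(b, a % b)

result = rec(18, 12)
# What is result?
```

rec(18, 12) -> rec(12, 6) -> rec(6, 0) -> 6

Answer: 6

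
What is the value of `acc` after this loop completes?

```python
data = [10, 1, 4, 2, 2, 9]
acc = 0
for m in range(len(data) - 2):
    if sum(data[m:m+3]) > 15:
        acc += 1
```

Count windows with sum > 15
`acc` takes the values: 0

Answer: 0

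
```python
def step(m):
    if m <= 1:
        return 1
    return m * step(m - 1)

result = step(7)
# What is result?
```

step(7) = 7 * 6 * 5 * 4 * 3 * 2 * 1 = 5040

Answer: 5040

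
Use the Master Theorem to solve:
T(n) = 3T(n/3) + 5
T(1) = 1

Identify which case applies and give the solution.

a=3, b=3, f(n)=5. log_3(3) = 1. Since c=0 < 1, Case 1 applies: T(n) = Θ(n^log_b(a)) = O(n).

Answer: O(n) - Case 1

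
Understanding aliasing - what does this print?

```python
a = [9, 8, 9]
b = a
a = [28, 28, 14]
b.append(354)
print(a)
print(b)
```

Key concept: rebinding vs mutation: a is rebound to a new list, b still points at the original.
Step by step:
`a = [9, 8, 9]` → a = [9, 8, 9]
`b = a` → b = [9, 8, 9] (same object as a)
`a = [28, 28, 14]` → a = [28, 28, 14]
`b.append(354)` → b = [9, 8, 9, 354]
`print(a)` → prints [28, 28, 14]
`print(b)` → prints [9, 8, 9, 354]

Answer:
[28, 28, 14]
[9, 8, 9, 354]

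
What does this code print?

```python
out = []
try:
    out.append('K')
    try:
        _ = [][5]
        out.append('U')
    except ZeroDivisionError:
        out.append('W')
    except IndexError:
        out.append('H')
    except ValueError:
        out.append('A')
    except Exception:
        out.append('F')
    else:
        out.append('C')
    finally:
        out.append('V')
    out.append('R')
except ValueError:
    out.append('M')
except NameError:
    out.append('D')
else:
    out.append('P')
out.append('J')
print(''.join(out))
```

Execution trace: 'K' (try body) → 'H' (inner except IndexError) → 'V' (inner finally) → 'R' (try body, no exception) → 'P' (else) → 'J' (after the try/except). Output: KHVRPJ

Answer: KHVRPJ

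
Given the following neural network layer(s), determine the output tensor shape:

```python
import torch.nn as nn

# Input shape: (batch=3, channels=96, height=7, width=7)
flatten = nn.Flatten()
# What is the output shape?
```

Input: (3, 96, 7, 7) -> Output: (3, 4704)

Answer: (3, 4704)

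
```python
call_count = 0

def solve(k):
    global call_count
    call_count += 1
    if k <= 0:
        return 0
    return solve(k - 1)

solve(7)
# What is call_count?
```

Linear recursion stepping by 1: 8 calls from k=7 down to ≤0.

Answer: 8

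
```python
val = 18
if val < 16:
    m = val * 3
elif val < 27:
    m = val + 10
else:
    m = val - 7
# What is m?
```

Trace:
`val = 18` → val = 18
`if val < 16: ...` → val < 16 is False, val < 27 is True → m = 28
So m = 28

Answer: 28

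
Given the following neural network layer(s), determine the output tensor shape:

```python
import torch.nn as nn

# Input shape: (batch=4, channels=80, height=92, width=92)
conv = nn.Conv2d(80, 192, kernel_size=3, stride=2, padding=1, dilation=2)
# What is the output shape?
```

Input: (4, 80, 92, 92) -> Output: (4, 192, 45, 45)

Answer: (4, 192, 45, 45)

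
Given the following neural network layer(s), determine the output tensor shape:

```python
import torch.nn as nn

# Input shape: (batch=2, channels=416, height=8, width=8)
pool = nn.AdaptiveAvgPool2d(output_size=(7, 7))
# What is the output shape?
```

Input: (2, 416, 8, 8) -> Output: (2, 416, 7, 7)

Answer: (2, 416, 7, 7)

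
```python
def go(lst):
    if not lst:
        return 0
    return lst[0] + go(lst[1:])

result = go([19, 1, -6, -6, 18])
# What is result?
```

19 + 1 + (-6) + (-6) + 18 + 0 = 26

Answer: 26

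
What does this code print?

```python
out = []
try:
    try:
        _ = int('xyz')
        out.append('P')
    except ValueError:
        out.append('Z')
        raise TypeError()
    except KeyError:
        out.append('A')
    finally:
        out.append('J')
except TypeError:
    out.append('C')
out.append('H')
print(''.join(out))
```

Execution trace: 'Z' (inner except ValueError) → 'J' (inner finally) → 'C' (outer except TypeError) → 'H' (after the try/except). Output: ZJCH

Answer: ZJCH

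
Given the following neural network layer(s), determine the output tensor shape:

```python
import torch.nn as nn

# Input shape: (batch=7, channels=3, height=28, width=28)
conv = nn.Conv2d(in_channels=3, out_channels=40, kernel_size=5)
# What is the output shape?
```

Input: (7, 3, 28, 28) -> Output: (7, 40, 24, 24)

Answer: (7, 40, 24, 24)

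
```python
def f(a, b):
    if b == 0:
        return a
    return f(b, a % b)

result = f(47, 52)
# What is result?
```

f(47, 52) -> f(52, 47) -> f(47, 5) -> f(5, 2) -> f(2, 1) -> f(1, 0) -> 1

Answer: 1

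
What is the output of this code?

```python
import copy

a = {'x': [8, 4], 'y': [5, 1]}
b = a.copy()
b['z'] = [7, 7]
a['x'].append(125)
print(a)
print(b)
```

Key concept: shallow copy of dict with mutable values.
Step by step:
`a = {'x': [8, 4], 'y': [5, 1]}` → a = {'x': [8, 4], 'y': [5, 1]}
`b = a.copy()` → b = {'x': [8, 4], 'y': [5, 1]}
`b['z'] = [7, 7]` → b = {'x': [8, 4], 'y': [5, 1], 'z': [7, 7]}
`a['x'].append(125)` → a = {'x': [8, 4, 125], 'y': [5, 1]}; b = {'x': [8, 4, 125], 'y': [5, 1], 'z': [7, 7]}
`print(a)` → prints {'x': [8, 4, 125], 'y': [5, 1]}
`print(b)` → prints {'x': [8, 4, 125], 'y': [5, 1], 'z': [7, 7]}

Answer:
{'x': [8, 4, 125], 'y': [5, 1]}
{'x': [8, 4, 125], 'y': [5, 1], 'z': [7, 7]}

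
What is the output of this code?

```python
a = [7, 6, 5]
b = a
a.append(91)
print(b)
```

Key concept: basic list aliasing.
Step by step:
`a = [7, 6, 5]` → a = [7, 6, 5]
`b = a` → b = [7, 6, 5] (same object as a)
`a.append(91)` → a = [7, 6, 5, 91] (same object as b); b = [7, 6, 5, 91] (same object as a)
`print(b)` → prints [7, 6, 5, 91]

Answer: [7, 6, 5, 91]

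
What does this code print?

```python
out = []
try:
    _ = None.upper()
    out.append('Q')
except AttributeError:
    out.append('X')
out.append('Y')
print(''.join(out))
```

Execution trace: 'X' (except AttributeError) → 'Y' (after the try/except). Output: XY

Answer: XY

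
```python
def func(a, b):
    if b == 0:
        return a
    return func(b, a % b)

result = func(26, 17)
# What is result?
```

func(26, 17) -> func(17, 9) -> func(9, 8) -> func(8, 1) -> func(1, 0) -> 1

Answer: 1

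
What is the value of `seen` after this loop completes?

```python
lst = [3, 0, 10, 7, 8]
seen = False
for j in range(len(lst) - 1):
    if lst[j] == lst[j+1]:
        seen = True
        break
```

Check consecutive duplicates in [3, 0, 10, 7, 8]
`seen` takes the values: False

Answer: False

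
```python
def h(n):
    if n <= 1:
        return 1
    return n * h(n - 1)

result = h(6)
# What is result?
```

h(6) = 6 * 5 * 4 * 3 * 2 * 1 = 720

Answer: 720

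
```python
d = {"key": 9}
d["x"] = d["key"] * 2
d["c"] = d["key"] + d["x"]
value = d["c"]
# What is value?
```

Trace:
`d = {"key": 9}` → d = {'key': 9}
`d["x"] = d["key"] * 2` → d = {'key': 9, 'x': 18}
`d["c"] = d["key"] + d["x"]` → d = {'key': 9, 'x': 18, 'c': 27}
`value = d["c"]` → value = 27
So value = 27

Answer: 27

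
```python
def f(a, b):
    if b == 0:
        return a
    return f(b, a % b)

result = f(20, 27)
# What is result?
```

f(20, 27) -> f(27, 20) -> f(20, 7) -> f(7, 6) -> f(6, 1) -> f(1, 0) -> 1

Answer: 1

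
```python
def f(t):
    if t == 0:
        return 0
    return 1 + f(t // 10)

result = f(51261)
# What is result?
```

Count of digits of 51261: 5

Answer: 5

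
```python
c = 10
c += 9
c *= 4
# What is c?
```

Trace:
`c = 10` → c = 10
`c += 9` → c = 19
`c *= 4` → c = 76
So c = 76

Answer: 76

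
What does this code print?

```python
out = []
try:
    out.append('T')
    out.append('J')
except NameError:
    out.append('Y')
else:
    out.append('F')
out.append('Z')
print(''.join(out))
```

Execution trace: 'T' (try body) → 'J' (try body, no exception) → 'F' (else) → 'Z' (after the try/except). Output: TJFZ

Answer: TJFZ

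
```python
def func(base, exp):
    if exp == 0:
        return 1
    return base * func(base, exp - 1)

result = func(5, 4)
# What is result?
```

func(5, 4) = 5 * 5 * 5 * 5 = 625

Answer: 625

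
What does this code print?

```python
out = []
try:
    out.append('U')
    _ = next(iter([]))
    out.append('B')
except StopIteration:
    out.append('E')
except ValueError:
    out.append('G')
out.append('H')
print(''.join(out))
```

Execution trace: 'U' (try body) → 'E' (except StopIteration) → 'H' (after the try/except). Output: UEH

Answer: UEH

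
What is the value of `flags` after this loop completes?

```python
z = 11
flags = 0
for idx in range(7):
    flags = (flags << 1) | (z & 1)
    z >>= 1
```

Reverse lowest 7 bits of 11
`flags` takes the values: 0 → 1 → 3 → 6 → 13 → 26 → 52 → 104

Answer: 104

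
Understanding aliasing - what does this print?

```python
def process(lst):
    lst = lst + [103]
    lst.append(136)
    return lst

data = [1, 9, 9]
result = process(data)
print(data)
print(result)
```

Key concept: rebinding parameter vs mutation.
Step by step:
`data = [1, 9, 9]` → data = [1, 9, 9]
`result = process(data)` → result = [1, 9, 9, 103, 136]
`print(data)` → prints [1, 9, 9]
`print(result)` → prints [1, 9, 9, 103, 136]

Answer:
[1, 9, 9]
[1, 9, 9, 103, 136]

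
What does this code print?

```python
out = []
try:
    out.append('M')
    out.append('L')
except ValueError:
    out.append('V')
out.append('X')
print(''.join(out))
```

Execution trace: 'M' (try body) → 'L' (try body, no exception) → 'X' (after the try/except). Output: MLX

Answer: MLX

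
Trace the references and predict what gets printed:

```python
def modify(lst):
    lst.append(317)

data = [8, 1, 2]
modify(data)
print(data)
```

Key concept: function modifies passed list.
Step by step:
`data = [8, 1, 2]` → data = [8, 1, 2]
`modify(data)` → data = [8, 1, 2, 317]
`print(data)` → prints [8, 1, 2, 317]

Answer: [8, 1, 2, 317]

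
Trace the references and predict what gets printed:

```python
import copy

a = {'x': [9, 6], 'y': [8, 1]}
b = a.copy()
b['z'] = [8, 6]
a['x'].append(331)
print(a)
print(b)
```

Key concept: shallow copy of dict with mutable values.
Step by step:
`a = {'x': [9, 6], 'y': [8, 1]}` → a = {'x': [9, 6], 'y': [8, 1]}
`b = a.copy()` → b = {'x': [9, 6], 'y': [8, 1]}
`b['z'] = [8, 6]` → b = {'x': [9, 6], 'y': [8, 1], 'z': [8, 6]}
`a['x'].append(331)` → a = {'x': [9, 6, 331], 'y': [8, 1]}; b = {'x': [9, 6, 331], 'y': [8, 1], 'z': [8, 6]}
`print(a)` → prints {'x': [9, 6, 331], 'y': [8, 1]}
`print(b)` → prints {'x': [9, 6, 331], 'y': [8, 1], 'z': [8, 6]}

Answer:
{'x': [9, 6, 331], 'y': [8, 1]}
{'x': [9, 6, 331], 'y': [8, 1], 'z': [8, 6]}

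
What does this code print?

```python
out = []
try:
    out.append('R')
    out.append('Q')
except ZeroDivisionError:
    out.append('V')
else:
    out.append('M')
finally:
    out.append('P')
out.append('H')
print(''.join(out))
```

Execution trace: 'R' (try body) → 'Q' (try body, no exception) → 'M' (else) → 'P' (finally) → 'H' (after the try/except). Output: RQMPH

Answer: RQMPH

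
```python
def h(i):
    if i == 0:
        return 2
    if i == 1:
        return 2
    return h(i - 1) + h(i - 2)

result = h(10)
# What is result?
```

Build up from base cases: h(0)=2, h(1)=2, h(2)=4, h(3)=6, h(4)=10, h(5)=16, h(6)=26, ..., h(10)=178

Answer: 178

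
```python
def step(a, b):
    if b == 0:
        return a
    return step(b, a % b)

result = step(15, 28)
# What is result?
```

step(15, 28) -> step(28, 15) -> step(15, 13) -> step(13, 2) -> step(2, 1) -> step(1, 0) -> 1

Answer: 1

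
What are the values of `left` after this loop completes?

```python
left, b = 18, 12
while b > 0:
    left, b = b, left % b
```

GCD of 18 and 12
`left` takes the values: 18 → 12 → 6

Answer: 6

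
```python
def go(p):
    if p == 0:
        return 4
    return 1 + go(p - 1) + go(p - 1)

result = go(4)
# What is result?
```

go(p) = 1 + 2·go(p-1), go(0)=4. Closed form: (4+1)·2^4 - 1 = 79.

Answer: 79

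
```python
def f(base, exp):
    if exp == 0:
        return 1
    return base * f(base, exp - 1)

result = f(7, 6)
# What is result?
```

f(7, 6) = 7 * 7 * 7 * 7 * 7 * 7 = 117649

Answer: 117649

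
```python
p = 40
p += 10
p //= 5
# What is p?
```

Trace:
`p = 40` → p = 40
`p += 10` → p = 50
`p //= 5` → p = 10
So p = 10

Answer: 10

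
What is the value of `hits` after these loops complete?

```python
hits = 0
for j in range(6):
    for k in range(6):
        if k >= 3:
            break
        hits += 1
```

Inner breaks at 3, outer runs 6 times
`hits` takes the values: 0 → 1 → 2 → 3 → 4 → 5 → 6 → 7 → 8 → 9 → 10 → 11 → 12 → 13 → 14 → 15 → 16 → 17 → 18

Answer: 18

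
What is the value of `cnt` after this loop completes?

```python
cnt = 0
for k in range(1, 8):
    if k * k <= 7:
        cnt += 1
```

Count numbers where k² ≤ 7
`cnt` takes the values: 0 → 1 → 2

Answer: 2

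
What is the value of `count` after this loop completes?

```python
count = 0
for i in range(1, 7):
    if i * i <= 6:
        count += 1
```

Count numbers where i² ≤ 6
`count` takes the values: 0 → 1 → 2

Answer: 2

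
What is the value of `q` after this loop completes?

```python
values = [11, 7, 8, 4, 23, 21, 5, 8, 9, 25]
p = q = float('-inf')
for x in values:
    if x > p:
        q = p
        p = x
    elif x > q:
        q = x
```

Second largest (with repeats) in [11, 7, 8, 4, 23, 21, 5, 8, 9, 25]
`q` takes the values: -inf → 7 → 8 → 11 → 21 → 23

Answer: 23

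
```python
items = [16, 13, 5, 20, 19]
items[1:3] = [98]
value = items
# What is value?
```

Trace:
`items = [16, 13, 5, 20, 19]` → items = [16, 13, 5, 20, 19]
`items[1:3] = [98]` → items = [16, 98, 20, 19]
`value = items` → value = [16, 98, 20, 19]
So value = [16, 98, 20, 19]

Answer: [16, 98, 20, 19]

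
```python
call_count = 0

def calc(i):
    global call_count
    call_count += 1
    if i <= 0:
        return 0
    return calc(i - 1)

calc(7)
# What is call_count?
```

Linear recursion stepping by 1: 8 calls from i=7 down to ≤0.

Answer: 8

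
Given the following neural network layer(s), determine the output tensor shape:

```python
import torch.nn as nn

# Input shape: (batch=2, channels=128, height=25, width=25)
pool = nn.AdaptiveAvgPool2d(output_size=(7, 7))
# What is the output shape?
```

Input: (2, 128, 25, 25) -> Output: (2, 128, 7, 7)

Answer: (2, 128, 7, 7)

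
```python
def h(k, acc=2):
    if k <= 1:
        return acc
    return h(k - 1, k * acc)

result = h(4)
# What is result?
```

Accumulator trace (n, acc): (4, 2) -> (3, 8) -> (2, 24) -> (1, 48) -> return 48

Answer: 48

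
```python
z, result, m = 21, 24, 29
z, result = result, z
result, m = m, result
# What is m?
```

Trace:
`z, result, m = 21, 24, 29` → z = 21; result = 24; m = 29
`z, result = result, z` → z = 24; result = 21
`result, m = m, result` → result = 29; m = 21
So m = 21

Answer: 21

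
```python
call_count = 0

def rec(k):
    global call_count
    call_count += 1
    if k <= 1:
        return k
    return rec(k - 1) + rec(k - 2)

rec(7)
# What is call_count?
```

Calls(k) = 1 + Calls(k-1) + Calls(k-2); Calls(0)=Calls(1)=1. For k=7 this gives 41.

Answer: 41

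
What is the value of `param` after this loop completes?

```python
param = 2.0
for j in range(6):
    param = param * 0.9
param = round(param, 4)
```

Exponential decay: 2.0 * 0.9^6
`param` takes the values: 2.0 → 1.8 → 1.62 → 1.458 → 1.3122 → 1.18098 → 1.062882 → 1.0629

Answer: 1.0629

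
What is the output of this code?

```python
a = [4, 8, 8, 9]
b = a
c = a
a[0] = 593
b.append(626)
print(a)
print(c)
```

Key concept: multiple aliases.
Step by step:
`a = [4, 8, 8, 9]` → a = [4, 8, 8, 9]
`b = a` → b = [4, 8, 8, 9] (same object as a)
`c = a` → c = [4, 8, 8, 9] (same object as a, b)
`a[0] = 593` → a = [593, 8, 8, 9] (same object as b, c); b = [593, 8, 8, 9] (same object as a, c); c = [593, 8, 8, 9] (same object as a, b)
`b.append(626)` → a = [593, 8, 8, 9, 626] (same object as b, c); b = [593, 8, 8, 9, 626] (same object as a, c); c = [593, 8, 8, 9, 626] (same object as a, b)
`print(a)` → prints [593, 8, 8, 9, 626]
`print(c)` → prints [593, 8, 8, 9, 626]

Answer:
[593, 8, 8, 9, 626]
[593, 8, 8, 9, 626]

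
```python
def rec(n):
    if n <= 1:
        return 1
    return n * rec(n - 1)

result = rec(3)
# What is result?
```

rec(3) = 3 * 2 * 1 = 6

Answer: 6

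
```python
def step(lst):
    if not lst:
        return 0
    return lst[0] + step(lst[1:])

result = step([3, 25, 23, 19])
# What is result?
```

3 + 25 + 23 + 19 + 0 = 70

Answer: 70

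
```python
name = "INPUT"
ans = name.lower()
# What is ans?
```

Trace:
`name = "INPUT"` → name = 'INPUT'
`ans = name.lower()` → ans = 'input'
So ans = 'input'

Answer: 'input'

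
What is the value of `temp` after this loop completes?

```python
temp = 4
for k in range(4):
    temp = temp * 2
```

Multiply by 2, 4 times: 4 * 2^4 = 64
`temp` takes the values: 4 → 8 → 16 → 32 → 64

Answer: 64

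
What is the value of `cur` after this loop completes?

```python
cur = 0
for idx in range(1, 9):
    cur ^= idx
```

XOR of 1 to 8
`cur` takes the values: 0 → 1 → 3 → 0 → 4 → 1 → 7 → 0 → 8

Answer: 8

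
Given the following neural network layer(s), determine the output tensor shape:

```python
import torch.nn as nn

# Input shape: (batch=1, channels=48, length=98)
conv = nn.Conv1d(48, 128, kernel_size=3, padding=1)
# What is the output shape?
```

Input: (1, 48, 98) -> Output: (1, 128, 98)

Answer: (1, 128, 98)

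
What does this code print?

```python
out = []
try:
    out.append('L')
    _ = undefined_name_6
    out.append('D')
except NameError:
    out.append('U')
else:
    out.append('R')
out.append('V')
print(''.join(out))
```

Execution trace: 'L' (try body) → 'U' (except NameError) → 'V' (after the try/except). Output: LUV

Answer: LUV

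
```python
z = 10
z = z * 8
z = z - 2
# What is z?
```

Trace:
`z = 10` → z = 10
`z = z * 8` → z = 80
`z = z - 2` → z = 78
So z = 78

Answer: 78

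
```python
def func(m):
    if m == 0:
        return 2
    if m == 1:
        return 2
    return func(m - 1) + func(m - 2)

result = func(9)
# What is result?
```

Build up from base cases: func(0)=2, func(1)=2, func(2)=4, func(3)=6, func(4)=10, func(5)=16, func(6)=26, ..., func(9)=110

Answer: 110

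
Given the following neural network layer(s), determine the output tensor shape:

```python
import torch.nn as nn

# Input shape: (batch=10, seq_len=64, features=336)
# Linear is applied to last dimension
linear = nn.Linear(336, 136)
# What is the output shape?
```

Input: (10, 64, 336) -> Output: (10, 64, 136)

Answer: (10, 64, 136)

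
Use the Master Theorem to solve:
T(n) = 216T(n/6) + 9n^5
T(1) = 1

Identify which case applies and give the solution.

a=216, b=6, f(n)=9n^5. log_6(216) = 3. Since c=5 > 3 and the regularity condition holds (216(n/6)^5 = (216/6^5)n^5 with 216/6^5 < 1), Case 3 applies: T(n) = Θ(f(n)) = O(n^5).

Answer: O(n^5) - Case 3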